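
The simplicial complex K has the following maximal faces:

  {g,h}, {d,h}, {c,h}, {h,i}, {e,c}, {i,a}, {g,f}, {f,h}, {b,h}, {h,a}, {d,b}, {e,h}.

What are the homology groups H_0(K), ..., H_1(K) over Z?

H_0 ≅ Z,  H_1 ≅ Z^4.

Take the total order a < b < c < d < e < f < g < h < i on the vertex set. Then K (dimension 1) consists of the simplices:

  0-simplices (9): a, b, c, d, e, f, g, h, i
  1-simplices (12): ah, ai, bd, bh, ce, ch, dh, eh, fg, fh, gh, hi

giving chain groups C_0 ≅ Z^9, C_1 ≅ Z^12.

The boundary map ∂_1: C_1 → C_0 sends each edge [p,q] (with p < q) to q − p.
This gives a 9×12 integer matrix of rank 8; reducing to Smith normal form yields diagonal entries (1,1,1,1,1,1,1,1).

Reading off H_k = ker ∂_k / im ∂_{k+1}:

  H_0: rank C_0 − rank ∂_1 = 9 − 8 = 1, and the invariant factors of ∂_1 are all 1, so H_0 ≅ Z.
  H_1: rank ker ∂_1 − rank ∂_2 = (12 − 8) − 0 = 4, and there is no ∂_2, so H_1 ≅ Z^4.

(K is a triangulation of a wedge of 4 circles.)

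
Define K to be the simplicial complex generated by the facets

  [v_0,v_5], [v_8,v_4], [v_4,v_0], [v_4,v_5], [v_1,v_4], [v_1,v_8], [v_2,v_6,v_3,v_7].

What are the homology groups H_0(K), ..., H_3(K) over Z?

Fix the vertex order v_0 < v_1 < v_2 < v_3 < v_4 < v_5 < v_6 < v_7 < v_8 and write every simplex with vertices in increasing order. Then dim K = 3 and the simplices of K are:

  0-simplices (9): [v_0], [v_1], [v_2], [v_3], [v_4], [v_5], [v_6], [v_7], [v_8]
  1-simplices (12): [v_0,v_4], [v_0,v_5], [v_1,v_4], [v_1,v_8], [v_2,v_3], [v_2,v_6], [v_2,v_7], [v_3,v_6], [v_3,v_7], [v_4,v_5], [v_4,v_8], [v_6,v_7]
  2-simplices (4): [v_2,v_3,v_6], [v_2,v_3,v_7], [v_2,v_6,v_7], [v_3,v_6,v_7]
  3-simplices (1): [v_2,v_3,v_6,v_7]

Hence C_0 ≅ Z^9, C_1 ≅ Z^12, C_2 ≅ Z^4, C_3 ≅ Z^1.

∂_1: C_1 → C_0 sends each edge [p,q] (with p < q) to q − p.
As a 9×12 matrix over Z this has rank 7, with invariant factors (1,1,1,1,1,1,1).

Boundary ∂_2: C_2 → C_1 sends each 2-simplex [p,q,r] to [q,r] − [p,r] + [p,q]. For instance
  ∂[v_2,v_3,v_7] = [v_3,v_7] − [v_2,v_7] + [v_2,v_3],
  ∂[v_2,v_6,v_7] = [v_6,v_7] − [v_2,v_7] + [v_2,v_6].
The 12×4 boundary matrix has rank 3 and Smith normal form diag(1,1,1).

∂_3: C_3 → C_2 sends each 3-simplex σ to the alternating sum Σ_i (−1)^i (σ with its i-th vertex removed). For instance
  ∂[v_2,v_3,v_6,v_7] = [v_3,v_6,v_7] − [v_2,v_6,v_7] + [v_2,v_3,v_7] − [v_2,v_3,v_6].
As a 4×1 matrix over Z this has rank 1, with invariant factors (1).

From H_k ≅ ker(∂_k) / im(∂_{k+1}) we obtain:

  H_0: rank C_0 − rank ∂_1 = 9 − 7 = 2, and the invariant factors of ∂_1 are all 1, so H_0 = Z^2.
  H_1: rank ker ∂_1 − rank ∂_2 = (12 − 7) − 3 = 2, and the invariant factors of ∂_2 are all 1, so H_1 = Z^2.
  H_2: rank ker ∂_2 − rank ∂_3 = (4 − 3) − 1 = 0, and the invariant factors of ∂_3 are all 1, so H_2 = 0.
  H_3: rank ker ∂_3 − rank ∂_4 = (1 − 1) − 0 = 0, and there is no ∂_4, so H_3 = 0.

(K is a triangulation of the disjoint union of a wedge of 2 circles and the 3-simplex.)

H_0 = Z^2,  H_1 = Z^2,  H_2 = 0,  H_3 = 0.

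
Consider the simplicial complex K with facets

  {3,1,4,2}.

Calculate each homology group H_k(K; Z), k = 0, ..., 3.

H_0 = Z,  H_1 = 0,  H_2 = 0,  H_3 = 0.

Take the total order 1 < 2 < 3 < 4 on the vertex set. Then K (dimension 3) consists of the simplices:

  0-simplices (4): [1], [2], [3], [4]
  1-simplices (6): [1,2], [1,3], [1,4], [2,3], [2,4], [3,4]
  2-simplices (4): [1,2,3], [1,2,4], [1,3,4], [2,3,4]
  3-simplices (1): [1,2,3,4]

Hence C_0 ≅ Z^4, C_1 ≅ Z^6, C_2 ≅ Z^4, C_3 ≅ Z^1.

The boundary map ∂_1: C_1 → C_0 maps an edge to its endpoints' difference, ∂[p,q] = q − p. For instance
  ∂[3,4] = [4] − [3].
This gives a 4×6 integer matrix of rank 3; reducing to Smith normal form yields diagonal entries (1,1,1).

Boundary ∂_2: C_2 → C_1 sends each 2-simplex [p,q,r] to [q,r] − [p,r] + [p,q]. For instance
  ∂[2,3,4] = [3,4] − [2,4] + [2,3],
  ∂[1,2,4] = [2,4] − [1,4] + [1,2].
This gives a 6×4 integer matrix of rank 3; reducing to Smith normal form yields diagonal entries (1,1,1).

The boundary map ∂_3: C_3 → C_2 sends each 3-simplex σ to the alternating sum Σ_i (−1)^i (σ with its i-th vertex removed). For instance
  ∂[1,2,3,4] = [2,3,4] − [1,3,4] + [1,2,4] − [1,2,3].
The resulting 4×1 matrix has rank 1, and its Smith normal form has invariant factors (1).

Computing H_k = (kernel of ∂_k) / (image of ∂_{k+1}):

  H_0: rank C_0 − rank ∂_1 = 4 − 3 = 1, and the invariant factors of ∂_1 are all 1, so H_0 = Z.
  H_1: rank ker ∂_1 − rank ∂_2 = (6 − 3) − 3 = 0, and the invariant factors of ∂_2 are all 1, so H_1 = 0.
  H_2: rank ker ∂_2 − rank ∂_3 = (4 − 3) − 1 = 0, and the invariant factors of ∂_3 are all 1, so H_2 = 0.
  H_3: rank ker ∂_3 − rank ∂_4 = (1 − 1) − 0 = 0, and there is no ∂_4, so H_3 = 0.

As a check, the Euler characteristic is 4 − 6 + 4 − 1 = 1, which agrees with 1 − 0 + 0 − 0 = 1.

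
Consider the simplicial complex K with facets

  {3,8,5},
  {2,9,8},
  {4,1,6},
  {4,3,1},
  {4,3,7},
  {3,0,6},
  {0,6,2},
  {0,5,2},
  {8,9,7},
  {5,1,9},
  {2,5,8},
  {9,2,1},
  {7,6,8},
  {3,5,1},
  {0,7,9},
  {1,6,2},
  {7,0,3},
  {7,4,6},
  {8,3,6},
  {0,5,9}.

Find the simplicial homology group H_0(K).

We work with the vertex ordering 0 < 1 < 2 < 3 < 4 < 5 < 6 < 7 < 8 < 9. The simplices of K, each written with vertices in increasing order, are:

  0-simplices (10): [0], [1], [2], [3], [4], [5], [6], [7], [8], [9]
  1-simplices (30): (30 of them)
  2-simplices (20): (20 of them)

Hence C_0 ≅ Z^10, C_1 ≅ Z^30, C_2 ≅ Z^20.

The boundary map ∂_1: C_1 → C_0 sends each edge [p,q] (with p < q) to q − p. For instance
  ∂[0,7] = [7] − [0].
The resulting 10×30 matrix has rank 9, and its Smith normal form has invariant factors (1,1,1,1,1,1,1,1,1).

The boundary map ∂_2: C_2 → C_1 sends each 2-simplex [p,q,r] to [q,r] − [p,r] + [p,q]. For instance
  ∂[4,6,7] = [6,7] − [4,7] + [4,6],
  ∂[1,3,5] = [3,5] − [1,5] + [1,3].
The 30×20 boundary matrix has rank 20 and Smith normal form diag(1,1,1,1,1,1,1,1,1,1,1,1,1,1,1,1,1,1,1,2).

Now H_k = ker ∂_k / im ∂_{k+1}, so:

  H_0: rank C_0 − rank ∂_1 = 10 − 9 = 1, and the invariant factors of ∂_1 are all 1, so H_0 ≅ Z.

H_0 ≅ Z.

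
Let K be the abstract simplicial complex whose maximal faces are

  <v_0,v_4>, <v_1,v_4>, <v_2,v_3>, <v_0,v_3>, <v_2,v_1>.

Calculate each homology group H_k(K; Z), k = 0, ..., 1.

Order the vertices as v_0 < v_1 < v_2 < v_3 < v_4. Listing each simplex with vertices in this order, K has dimension 1 with simplices:

  0-simplices (5): [v_0], [v_1], [v_2], [v_3], [v_4]
  1-simplices (5): [v_0,v_3], [v_0,v_4], [v_1,v_2], [v_1,v_4], [v_2,v_3]

giving chain groups C_0 ≅ Z^5, C_1 ≅ Z^5.

Boundary ∂_1: C_1 → C_0 maps an edge to its endpoints' difference, ∂[p,q] = q − p. For instance
  ∂[v_0,v_3] = [v_3] − [v_0].
As a 5×5 matrix over Z this has rank 4, with invariant factors (1,1,1,1).

From H_k ≅ ker(∂_k) / im(∂_{k+1}) we obtain:

  H_0: rank C_0 − rank ∂_1 = 5 − 4 = 1, and the invariant factors of ∂_1 are all 1, so H_0 = Z.
  H_1: rank ker ∂_1 − rank ∂_2 = (5 − 4) − 0 = 1, and there is no ∂_2, so H_1 = Z.

H_0 = Z,  H_1 = Z.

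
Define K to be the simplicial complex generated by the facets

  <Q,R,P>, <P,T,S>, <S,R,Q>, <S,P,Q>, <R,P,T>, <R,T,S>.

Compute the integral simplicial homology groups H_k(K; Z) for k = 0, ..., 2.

We work with the vertex ordering P < Q < R < S < T. The simplices of K, each written with vertices in increasing order, are:

  0-simplices (5): P, Q, R, S, T
  1-simplices (9): PQ, PR, PS, PT, QR, QS, RS, RT, ST
  2-simplices (6): PQR, PQS, PRT, PST, QRS, RST

so the chain groups are C_0 ≅ Z^5, C_1 ≅ Z^9, C_2 ≅ Z^6.

Boundary ∂_1: C_1 → C_0 is given by ∂[p,q] = [q] − [p].
The resulting 5×9 matrix has rank 4, and its Smith normal form has invariant factors (1,1,1,1).

Boundary ∂_2: C_2 → C_1 acts by ∂[p,q,r] = [q,r] − [p,r] + [p,q]. For instance
  ∂RST = ST − RT + RS,
  ∂PQR = QR − PR + PQ.
The resulting 9×6 matrix has rank 5, and its Smith normal form has invariant factors (1,1,1,1,1).

From H_k ≅ ker(∂_k) / im(∂_{k+1}) we obtain:

  H_0: rank C_0 − rank ∂_1 = 5 − 4 = 1, and the invariant factors of ∂_1 are all 1, so H_0 ≅ Z.
  H_1: rank ker ∂_1 − rank ∂_2 = (9 − 4) − 5 = 0, and the invariant factors of ∂_2 are all 1, so H_1 ≅ 0.
  H_2: rank ker ∂_2 − rank ∂_3 = (6 − 5) − 0 = 1, and there is no ∂_3, so H_2 ≅ Z.

As a check, the Euler characteristic is 5 − 9 + 6 = 2, which agrees with 1 − 0 + 1 = 2.

H_0 = Z,  H_1 = 0,  H_2 = Z.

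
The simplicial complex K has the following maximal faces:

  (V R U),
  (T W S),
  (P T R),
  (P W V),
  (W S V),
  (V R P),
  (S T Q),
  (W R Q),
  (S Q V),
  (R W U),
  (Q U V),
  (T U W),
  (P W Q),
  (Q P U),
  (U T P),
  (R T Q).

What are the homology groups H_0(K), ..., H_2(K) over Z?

Take the total order P < Q < R < S < T < U < V < W on the vertex set. Then K (dimension 2) consists of the simplices:

  0-simplices (8): P, Q, R, S, T, U, V, W
  1-simplices (24): PQ, PR, PT, PU, PV, PW, QR, QS, QT, QU, QV, QW, RT, RU, RV, RW, ST, SV, SW, TU, TW, UV, UW, VW
  2-simplices (16): PQU, PQW, PRT, PRV, PTU, PVW, QRT, QRW, QST, QSV, QUV, RUV, RUW, STW, SVW, TUW

so the chain groups are C_0 ≅ Z^8, C_1 ≅ Z^24, C_2 ≅ Z^16.

Boundary ∂_1: C_1 → C_0 is given by ∂[p,q] = [q] − [p].
The resulting 8×24 matrix has rank 7, and its Smith normal form has invariant factors (1,1,1,1,1,1,1).

Boundary ∂_2: C_2 → C_1 acts by ∂[p,q,r] = [q,r] − [p,r] + [p,q]. For instance
  ∂TUW = UW − TW + TU,
  ∂QSV = SV − QV + QS.
The resulting 24×16 matrix has rank 15, and its Smith normal form has invariant factors (1,1,1,1,1,1,1,1,1,1,1,1,1,1,1).

From H_k ≅ ker(∂_k) / im(∂_{k+1}) we obtain:

  H_0: rank C_0 − rank ∂_1 = 8 − 7 = 1, and the invariant factors of ∂_1 are all 1, so H_0 ≅ Z.
  H_1: rank ker ∂_1 − rank ∂_2 = (24 − 7) − 15 = 2, and the invariant factors of ∂_2 are all 1, so H_1 ≅ Z^2.
  H_2: rank ker ∂_2 − rank ∂_3 = (16 − 15) − 0 = 1, and there is no ∂_3, so H_2 ≅ Z.

As a check, the Euler characteristic is 8 − 24 + 16 = 0, which agrees with 1 − 2 + 1 = 0.

H_0 = Z,  H_1 = Z^2,  H_2 = Z.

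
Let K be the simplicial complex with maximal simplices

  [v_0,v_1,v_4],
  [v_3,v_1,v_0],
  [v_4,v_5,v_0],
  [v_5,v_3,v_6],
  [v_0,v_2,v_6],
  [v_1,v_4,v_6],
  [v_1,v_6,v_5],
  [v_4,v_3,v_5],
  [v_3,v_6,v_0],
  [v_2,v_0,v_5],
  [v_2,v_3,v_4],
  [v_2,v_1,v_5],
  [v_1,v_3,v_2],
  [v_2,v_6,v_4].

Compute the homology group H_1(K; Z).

H_1 = Z^2.

We work with the vertex ordering v_0 < v_1 < v_2 < v_3 < v_4 < v_5 < v_6. The simplices of K, each written with vertices in increasing order, are:

  0-simplices (7): [v_0], [v_1], [v_2], [v_3], [v_4], [v_5], [v_6]
  1-simplices (21): (21 of them)
  2-simplices (14): (14 of them)

giving chain groups C_0 ≅ Z^7, C_1 ≅ Z^21, C_2 ≅ Z^14.

∂_1: C_1 → C_0 is given by ∂[p,q] = [q] − [p]. For instance
  ∂[v_1,v_2] = [v_2] − [v_1].
The resulting 7×21 matrix has rank 6, and its Smith normal form has invariant factors (1,1,1,1,1,1).

The boundary map ∂_2: C_2 → C_1 sends each 2-simplex [p,q,r] to [q,r] − [p,r] + [p,q]. For instance
  ∂[v_0,v_2,v_6] = [v_2,v_6] − [v_0,v_6] + [v_0,v_2],
  ∂[v_1,v_2,v_3] = [v_2,v_3] − [v_1,v_3] + [v_1,v_2].
The 21×14 boundary matrix has rank 13 and Smith normal form diag(1,1,1,1,1,1,1,1,1,1,1,1,1).

From H_k ≅ ker(∂_k) / im(∂_{k+1}) we obtain:

  H_1: rank ker ∂_1 − rank ∂_2 = (21 − 6) − 13 = 2, and the invariant factors of ∂_2 are all 1, so H_1 = Z^2.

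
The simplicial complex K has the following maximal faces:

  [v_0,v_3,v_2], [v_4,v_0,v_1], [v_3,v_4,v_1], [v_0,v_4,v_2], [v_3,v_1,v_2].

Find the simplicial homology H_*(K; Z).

H_0 ≅ Z,  H_1 ≅ Z,  H_2 = 0.

Take the total order v_0 < v_1 < v_2 < v_3 < v_4 on the vertex set. Then K (dimension 2) consists of the simplices:

  0-simplices (5): [v_0], [v_1], [v_2], [v_3], [v_4]
  1-simplices (10): [v_0,v_1], [v_0,v_2], [v_0,v_3], [v_0,v_4], [v_1,v_2], [v_1,v_3], [v_1,v_4], [v_2,v_3], [v_2,v_4], [v_3,v_4]
  2-simplices (5): [v_0,v_1,v_4], [v_0,v_2,v_3], [v_0,v_2,v_4], [v_1,v_2,v_3], [v_1,v_3,v_4]

so the chain groups are C_0 ≅ Z^5, C_1 ≅ Z^10, C_2 ≅ Z^5.

Boundary ∂_1: C_1 → C_0 maps an edge to its endpoints' difference, ∂[p,q] = q − p.
This gives a 5×10 integer matrix of rank 4; reducing to Smith normal form yields diagonal entries (1,1,1,1).

The boundary map ∂_2: C_2 → C_1 maps a triangle to the signed sum of its edges. For instance
  ∂[v_0,v_2,v_4] = [v_2,v_4] − [v_0,v_4] + [v_0,v_2],
  ∂[v_0,v_1,v_4] = [v_1,v_4] − [v_0,v_4] + [v_0,v_1].
The 10×5 boundary matrix has rank 5 and Smith normal form diag(1,1,1,1,1).

Reading off H_k = ker ∂_k / im ∂_{k+1}:

  H_0: rank C_0 − rank ∂_1 = 5 − 4 = 1, and the invariant factors of ∂_1 are all 1, so H_0 ≅ Z.
  H_1: rank ker ∂_1 − rank ∂_2 = (10 − 4) − 5 = 1, and the invariant factors of ∂_2 are all 1, so H_1 ≅ Z.
  H_2: rank ker ∂_2 − rank ∂_3 = (5 − 5) − 0 = 0, and there is no ∂_3, so H_2 ≅ 0.

As a check, the Euler characteristic is 5 − 10 + 5 = 0, which agrees with 1 − 1 + 0 = 0.
(K is a triangulation of the Möbius band.)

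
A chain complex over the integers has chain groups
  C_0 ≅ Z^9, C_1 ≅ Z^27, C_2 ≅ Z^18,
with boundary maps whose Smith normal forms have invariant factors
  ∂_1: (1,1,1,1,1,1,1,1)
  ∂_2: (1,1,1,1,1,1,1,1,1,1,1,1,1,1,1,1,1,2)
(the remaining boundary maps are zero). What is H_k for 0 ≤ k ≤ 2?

H_0: b_0 = 9 − 0 − 8 = 1; torsion from ∂_1 factors > 1: none. So H_0 = Z.
H_1: b_1 = 27 − 8 − 18 = 1; torsion from ∂_2 factors > 1: [2]. So H_1 = Z ⊕ Z_2.
H_2: b_2 = 18 − 18 − 0 = 0; torsion from ∂_3 factors > 1: none. So H_2 = 0.

H_0 = Z,  H_1 = Z ⊕ Z_2,  H_2 = 0.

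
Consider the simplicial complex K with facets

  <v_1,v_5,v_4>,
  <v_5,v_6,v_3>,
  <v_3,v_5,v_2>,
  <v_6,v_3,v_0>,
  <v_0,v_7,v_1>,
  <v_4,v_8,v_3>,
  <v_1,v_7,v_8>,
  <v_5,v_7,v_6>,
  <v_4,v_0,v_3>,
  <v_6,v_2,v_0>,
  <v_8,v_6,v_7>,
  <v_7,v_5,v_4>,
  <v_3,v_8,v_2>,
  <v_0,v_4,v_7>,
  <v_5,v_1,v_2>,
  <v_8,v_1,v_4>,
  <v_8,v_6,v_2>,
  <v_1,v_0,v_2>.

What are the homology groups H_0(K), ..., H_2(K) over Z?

H_0 = Z,  H_1 = Z ⊕ Z/2,  H_2 = 0.

Fix the vertex order v_0 < v_1 < v_2 < v_3 < v_4 < v_5 < v_6 < v_7 < v_8 and write every simplex with vertices in increasing order. Then dim K = 2 and the simplices of K are:

  0-simplices (9): [v_0], [v_1], [v_2], [v_3], [v_4], [v_5], [v_6], [v_7], [v_8]
  1-simplices (27): (27 of them)
  2-simplices (18): (18 of them)

Hence C_0 ≅ Z^9, C_1 ≅ Z^27, C_2 ≅ Z^18.

The boundary map ∂_1: C_1 → C_0 is given by ∂[p,q] = [q] − [p]. For instance
  ∂[v_0,v_2] = [v_2] − [v_0].
The 9×27 boundary matrix has rank 8 and Smith normal form diag(1,1,1,1,1,1,1,1).

The boundary map ∂_2: C_2 → C_1 sends each 2-simplex [p,q,r] to [q,r] − [p,r] + [p,q]. For instance
  ∂[v_0,v_2,v_6] = [v_2,v_6] − [v_0,v_6] + [v_0,v_2],
  ∂[v_2,v_3,v_8] = [v_3,v_8] − [v_2,v_8] + [v_2,v_3].
The 27×18 boundary matrix has rank 18 and Smith normal form diag(1,1,1,1,1,1,1,1,1,1,1,1,1,1,1,1,1,2).

Computing H_k = (kernel of ∂_k) / (image of ∂_{k+1}):

  H_0: rank C_0 − rank ∂_1 = 9 − 8 = 1, and the invariant factors of ∂_1 are all 1, so H_0 = Z.
  H_1: rank ker ∂_1 − rank ∂_2 = (27 − 8) − 18 = 1, and ∂_2 has invariant factor 2 > 1, so H_1 = Z ⊕ Z/2.
  H_2: rank ker ∂_2 − rank ∂_3 = (18 − 18) − 0 = 0, and there is no ∂_3, so H_2 = 0.

(K is a triangulation of the Klein bottle.)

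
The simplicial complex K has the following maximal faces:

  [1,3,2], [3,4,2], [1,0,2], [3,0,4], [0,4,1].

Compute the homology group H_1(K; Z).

H_1 ≅ Z.

We work with the vertex ordering 0 < 1 < 2 < 3 < 4. The simplices of K, each written with vertices in increasing order, are:

  0-simplices (5): [0], [1], [2], [3], [4]
  1-simplices (10): [0,1], [0,2], [0,3], [0,4], [1,2], [1,3], [1,4], [2,3], [2,4], [3,4]
  2-simplices (5): [0,1,2], [0,1,4], [0,3,4], [1,2,3], [2,3,4]

Hence C_0 ≅ Z^5, C_1 ≅ Z^10, C_2 ≅ Z^5.

Boundary ∂_1: C_1 → C_0 sends each edge [p,q] (with p < q) to q − p. For instance
  ∂[1,4] = [4] − [1].
This gives a 5×10 integer matrix of rank 4; reducing to Smith normal form yields diagonal entries (1,1,1,1).

∂_2: C_2 → C_1 acts by ∂[p,q,r] = [q,r] − [p,r] + [p,q]. For instance
  ∂[0,3,4] = [3,4] − [0,4] + [0,3],
  ∂[2,3,4] = [3,4] − [2,4] + [2,3].
This gives a 10×5 integer matrix of rank 5; reducing to Smith normal form yields diagonal entries (1,1,1,1,1).

From H_k ≅ ker(∂_k) / im(∂_{k+1}) we obtain:

  H_1: rank ker ∂_1 − rank ∂_2 = (10 − 4) − 5 = 1, and the invariant factors of ∂_2 are all 1, so H_1 ≅ Z.

(K is a triangulation of the Möbius band.)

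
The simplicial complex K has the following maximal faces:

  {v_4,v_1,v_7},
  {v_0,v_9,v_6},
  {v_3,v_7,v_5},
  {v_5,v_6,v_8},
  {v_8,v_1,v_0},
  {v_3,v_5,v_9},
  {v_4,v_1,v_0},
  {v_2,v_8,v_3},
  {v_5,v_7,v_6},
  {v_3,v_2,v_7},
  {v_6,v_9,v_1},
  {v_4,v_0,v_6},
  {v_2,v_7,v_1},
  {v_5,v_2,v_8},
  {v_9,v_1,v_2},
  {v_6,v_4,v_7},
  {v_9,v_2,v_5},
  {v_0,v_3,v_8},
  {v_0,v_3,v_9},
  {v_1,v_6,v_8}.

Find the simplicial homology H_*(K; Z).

H_0 ≅ Z,  H_1 ≅ Z ⊕ Z/2,  H_2 = 0.

We work with the vertex ordering v_0 < v_1 < v_2 < v_3 < v_4 < v_5 < v_6 < v_7 < v_8 < v_9. The simplices of K, each written with vertices in increasing order, are:

  0-simplices (10): [v_0], [v_1], [v_2], [v_3], [v_4], [v_5], [v_6], [v_7], [v_8], [v_9]
  1-simplices (30): (30 of them)
  2-simplices (20): (20 of them)

so the chain groups are C_0 ≅ Z^10, C_1 ≅ Z^30, C_2 ≅ Z^20.

The boundary map ∂_1: C_1 → C_0 sends each edge [p,q] (with p < q) to q − p.
As a 10×30 matrix over Z this has rank 9, with invariant factors (1,1,1,1,1,1,1,1,1).

The boundary map ∂_2: C_2 → C_1 maps a triangle to the signed sum of its edges. For instance
  ∂[v_1,v_6,v_8] = [v_6,v_8] − [v_1,v_8] + [v_1,v_6],
  ∂[v_5,v_6,v_7] = [v_6,v_7] − [v_5,v_7] + [v_5,v_6].
The 30×20 boundary matrix has rank 20 and Smith normal form diag(1,1,1,1,1,1,1,1,1,1,1,1,1,1,1,1,1,1,1,2).

Now H_k = ker ∂_k / im ∂_{k+1}, so:

  H_0: rank C_0 − rank ∂_1 = 10 − 9 = 1, and the invariant factors of ∂_1 are all 1, so H_0 ≅ Z.
  H_1: rank ker ∂_1 − rank ∂_2 = (30 − 9) − 20 = 1, and ∂_2 has invariant factor 2 > 1, so H_1 ≅ Z ⊕ Z/2.
  H_2: rank ker ∂_2 − rank ∂_3 = (20 − 20) − 0 = 0, and there is no ∂_3, so H_2 ≅ 0.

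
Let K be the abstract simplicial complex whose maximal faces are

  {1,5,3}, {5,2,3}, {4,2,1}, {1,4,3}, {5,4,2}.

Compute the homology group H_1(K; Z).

Take the total order 1 < 2 < 3 < 4 < 5 on the vertex set. Then K (dimension 2) consists of the simplices:

  0-simplices (5): [1], [2], [3], [4], [5]
  1-simplices (10): [1,2], [1,3], [1,4], [1,5], [2,3], [2,4], [2,5], [3,4], [3,5], [4,5]
  2-simplices (5): [1,2,4], [1,3,4], [1,3,5], [2,3,5], [2,4,5]

so the chain groups are C_0 ≅ Z^5, C_1 ≅ Z^10, C_2 ≅ Z^5.

The boundary map ∂_1: C_1 → C_0 sends each edge [p,q] (with p < q) to q − p.
The 5×10 boundary matrix has rank 4 and Smith normal form diag(1,1,1,1).

Boundary ∂_2: C_2 → C_1 acts by ∂[p,q,r] = [q,r] − [p,r] + [p,q]. For instance
  ∂[1,3,4] = [3,4] − [1,4] + [1,3],
  ∂[2,4,5] = [4,5] − [2,5] + [2,4].
This gives a 10×5 integer matrix of rank 5; reducing to Smith normal form yields diagonal entries (1,1,1,1,1).

From H_k ≅ ker(∂_k) / im(∂_{k+1}) we obtain:

  H_1: rank ker ∂_1 − rank ∂_2 = (10 − 4) − 5 = 1, and the invariant factors of ∂_2 are all 1, so H_1 ≅ Z.

(K is a triangulation of the Möbius band.)

H_1 = Z.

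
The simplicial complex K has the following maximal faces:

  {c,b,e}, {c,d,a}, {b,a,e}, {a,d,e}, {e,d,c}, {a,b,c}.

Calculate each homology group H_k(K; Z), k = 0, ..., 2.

H_0 ≅ Z,  H_1 = 0,  H_2 ≅ Z.

Fix the vertex order a < b < c < d < e and write every simplex with vertices in increasing order. Then dim K = 2 and the simplices of K are:

  0-simplices (5): a, b, c, d, e
  1-simplices (9): ab, ac, ad, ae, bc, be, cd, ce, de
  2-simplices (6): abc, abe, acd, ade, bce, cde

Hence C_0 ≅ Z^5, C_1 ≅ Z^9, C_2 ≅ Z^6.

∂_1: C_1 → C_0 is given by ∂[p,q] = [q] − [p]. For instance
  ∂cd = d − c.
As a 5×9 matrix over Z this has rank 4, with invariant factors (1,1,1,1).

Boundary ∂_2: C_2 → C_1 maps a triangle to the signed sum of its edges. For instance
  ∂abe = be − ae + ab,
  ∂bce = ce − be + bc.
This gives a 9×6 integer matrix of rank 5; reducing to Smith normal form yields diagonal entries (1,1,1,1,1).

Now H_k = ker ∂_k / im ∂_{k+1}, so:

  H_0: rank C_0 − rank ∂_1 = 5 − 4 = 1, and the invariant factors of ∂_1 are all 1, so H_0 = Z.
  H_1: rank ker ∂_1 − rank ∂_2 = (9 − 4) − 5 = 0, and the invariant factors of ∂_2 are all 1, so H_1 = 0.
  H_2: rank ker ∂_2 − rank ∂_3 = (6 − 5) − 0 = 1, and there is no ∂_3, so H_2 = Z.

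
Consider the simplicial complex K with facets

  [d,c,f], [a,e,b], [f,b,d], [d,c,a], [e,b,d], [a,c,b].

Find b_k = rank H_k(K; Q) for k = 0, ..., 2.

b_0 = 1, b_1 = 1, b_2 = 0.

Fix the vertex order a < b < c < d < e < f and write every simplex with vertices in increasing order. Then dim K = 2 and the simplices of K are:

  0-simplices (6): a, b, c, d, e, f
  1-simplices (12): ab, ac, ad, ae, bc, bd, be, bf, cd, cf, de, df
  2-simplices (6): abc, abe, acd, bde, bdf, cdf

giving chain groups C_0 ≅ Z^6, C_1 ≅ Z^12, C_2 ≅ Z^6.

Boundary ∂_1: C_1 → C_0 sends each edge [p,q] (with p < q) to q − p. For instance
  ∂df = f − d.
The resulting 6×12 matrix has rank 5, and its Smith normal form has invariant factors (1,1,1,1,1).

Boundary ∂_2: C_2 → C_1 acts by ∂[p,q,r] = [q,r] − [p,r] + [p,q]. For instance
  ∂bdf = df − bf + bd,
  ∂abc = bc − ac + ab.
The resulting 12×6 matrix has rank 6, and its Smith normal form has invariant factors (1,1,1,1,1,1).

Reading off H_k = ker ∂_k / im ∂_{k+1}:

  H_0: rank C_0 − rank ∂_1 = 6 − 5 = 1, and the invariant factors of ∂_1 are all 1, so H_0 ≅ Z.
  H_1: rank ker ∂_1 − rank ∂_2 = (12 − 5) − 6 = 1, and the invariant factors of ∂_2 are all 1, so H_1 ≅ Z.
  H_2: rank ker ∂_2 − rank ∂_3 = (6 − 6) − 0 = 0, and there is no ∂_3, so H_2 ≅ 0.

Hence the Betti numbers are b_0 = 1, b_1 = 1, b_2 = 0.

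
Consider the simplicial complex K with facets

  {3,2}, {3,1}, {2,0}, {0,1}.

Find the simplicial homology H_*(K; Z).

Order the vertices as 0 < 1 < 2 < 3. Listing each simplex with vertices in this order, K has dimension 1 with simplices:

  0-simplices (4): [0], [1], [2], [3]
  1-simplices (4): [0,1], [0,2], [1,3], [2,3]

Hence C_0 ≅ Z^4, C_1 ≅ Z^4.

∂_1: C_1 → C_0 is given by ∂[p,q] = [q] − [p]. For instance
  ∂[0,1] = [1] − [0].
As a 4×4 matrix over Z this has rank 3, with invariant factors (1,1,1).

Reading off H_k = ker ∂_k / im ∂_{k+1}:

  H_0: rank C_0 − rank ∂_1 = 4 − 3 = 1, and the invariant factors of ∂_1 are all 1, so H_0 ≅ Z.
  H_1: rank ker ∂_1 − rank ∂_2 = (4 − 3) − 0 = 1, and there is no ∂_2, so H_1 ≅ Z.

(K is a triangulation of the circle S^1.)

H_0 = Z,  H_1 = Z.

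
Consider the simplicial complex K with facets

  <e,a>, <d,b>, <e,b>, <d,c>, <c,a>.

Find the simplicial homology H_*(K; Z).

H_0 ≅ Z,  H_1 ≅ Z.

Order the vertices as a < b < c < d < e. Listing each simplex with vertices in this order, K has dimension 1 with simplices:

  0-simplices (5): a, b, c, d, e
  1-simplices (5): ac, ae, bd, be, cd

so the chain groups are C_0 ≅ Z^5, C_1 ≅ Z^5.

∂_1: C_1 → C_0 sends each edge [p,q] (with p < q) to q − p. For instance
  ∂bd = d − b.
The resulting 5×5 matrix has rank 4, and its Smith normal form has invariant factors (1,1,1,1).

Reading off H_k = ker ∂_k / im ∂_{k+1}:

  H_0: rank C_0 − rank ∂_1 = 5 − 4 = 1, and the invariant factors of ∂_1 are all 1, so H_0 = Z.
  H_1: rank ker ∂_1 − rank ∂_2 = (5 − 4) − 0 = 1, and there is no ∂_2, so H_1 = Z.

As a check, the Euler characteristic is 5 − 5 = 0, which agrees with 1 − 1 = 0.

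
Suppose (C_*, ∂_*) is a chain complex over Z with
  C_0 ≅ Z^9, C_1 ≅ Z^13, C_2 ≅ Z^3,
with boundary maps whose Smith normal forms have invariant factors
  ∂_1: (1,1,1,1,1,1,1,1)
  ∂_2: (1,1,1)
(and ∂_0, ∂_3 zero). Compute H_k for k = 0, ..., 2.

H_0: b_0 = 9 − 0 − 8 = 1; torsion from ∂_1 factors > 1: none. So H_0 ≅ Z.
H_1: b_1 = 13 − 8 − 3 = 2; torsion from ∂_2 factors > 1: none. So H_1 ≅ Z^2.
H_2: b_2 = 3 − 3 − 0 = 0; torsion from ∂_3 factors > 1: none. So H_2 ≅ 0.

H_0 ≅ Z,  H_1 ≅ Z^2,  H_2 = 0.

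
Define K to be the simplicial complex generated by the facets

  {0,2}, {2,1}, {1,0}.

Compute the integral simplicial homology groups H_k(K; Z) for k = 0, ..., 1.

H_0 ≅ Z,  H_1 ≅ Z.

Fix the vertex order 0 < 1 < 2 and write every simplex with vertices in increasing order. Then dim K = 1 and the simplices of K are:

  0-simplices (3): [0], [1], [2]
  1-simplices (3): [0,1], [0,2], [1,2]

giving chain groups C_0 ≅ Z^3, C_1 ≅ Z^3.

Boundary ∂_1: C_1 → C_0 maps an edge to its endpoints' difference, ∂[p,q] = q − p.
The resulting 3×3 matrix has rank 2, and its Smith normal form has invariant factors (1,1).

Now H_k = ker ∂_k / im ∂_{k+1}, so:

  H_0: rank C_0 − rank ∂_1 = 3 − 2 = 1, and the invariant factors of ∂_1 are all 1, so H_0 ≅ Z.
  H_1: rank ker ∂_1 − rank ∂_2 = (3 − 2) − 0 = 1, and there is no ∂_2, so H_1 ≅ Z.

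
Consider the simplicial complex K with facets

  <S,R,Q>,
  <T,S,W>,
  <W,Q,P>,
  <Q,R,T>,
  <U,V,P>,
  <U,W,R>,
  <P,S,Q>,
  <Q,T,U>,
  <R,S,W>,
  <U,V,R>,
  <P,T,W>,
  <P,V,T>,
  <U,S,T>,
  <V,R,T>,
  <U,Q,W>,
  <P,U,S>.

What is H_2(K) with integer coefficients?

H_2 ≅ Z.

Fix the vertex order P < Q < R < S < T < U < V < W and write every simplex with vertices in increasing order. Then dim K = 2 and the simplices of K are:

  0-simplices (8): P, Q, R, S, T, U, V, W
  1-simplices (24): PQ, PS, PT, PU, PV, PW, QR, QS, QT, QU, QW, RS, RT, RU, RV, RW, ST, SU, SW, TU, TV, TW, UV, UW
  2-simplices (16): PQS, PQW, PSU, PTV, PTW, PUV, QRS, QRT, QTU, QUW, RSW, RTV, RUV, RUW, STU, STW

giving chain groups C_0 ≅ Z^8, C_1 ≅ Z^24, C_2 ≅ Z^16.

∂_1: C_1 → C_0 is given by ∂[p,q] = [q] − [p]. For instance
  ∂TU = U − T.
The 8×24 boundary matrix has rank 7 and Smith normal form diag(1,1,1,1,1,1,1).

∂_2: C_2 → C_1 maps a triangle to the signed sum of its edges. For instance
  ∂QTU = TU − QU + QT,
  ∂PUV = UV − PV + PU.
This gives a 24×16 integer matrix of rank 15; reducing to Smith normal form yields diagonal entries (1,1,1,1,1,1,1,1,1,1,1,1,1,1,1).

Reading off H_k = ker ∂_k / im ∂_{k+1}:

  H_2: rank ker ∂_2 − rank ∂_3 = (16 − 15) − 0 = 1, and there is no ∂_3, so H_2 = Z.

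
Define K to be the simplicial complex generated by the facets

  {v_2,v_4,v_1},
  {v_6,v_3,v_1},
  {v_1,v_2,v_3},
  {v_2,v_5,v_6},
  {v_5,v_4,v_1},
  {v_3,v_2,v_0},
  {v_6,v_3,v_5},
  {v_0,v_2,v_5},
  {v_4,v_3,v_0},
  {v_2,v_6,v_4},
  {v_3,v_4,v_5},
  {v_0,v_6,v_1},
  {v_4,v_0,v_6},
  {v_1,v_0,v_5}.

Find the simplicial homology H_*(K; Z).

We work with the vertex ordering v_0 < v_1 < v_2 < v_3 < v_4 < v_5 < v_6. The simplices of K, each written with vertices in increasing order, are:

  0-simplices (7): [v_0], [v_1], [v_2], [v_3], [v_4], [v_5], [v_6]
  1-simplices (21): (21 of them)
  2-simplices (14): (14 of them)

Hence C_0 ≅ Z^7, C_1 ≅ Z^21, C_2 ≅ Z^14.

The boundary map ∂_1: C_1 → C_0 is given by ∂[p,q] = [q] − [p].
The resulting 7×21 matrix has rank 6, and its Smith normal form has invariant factors (1,1,1,1,1,1).

∂_2: C_2 → C_1 sends each 2-simplex [p,q,r] to [q,r] − [p,r] + [p,q]. For instance
  ∂[v_0,v_1,v_5] = [v_1,v_5] − [v_0,v_5] + [v_0,v_1],
  ∂[v_0,v_1,v_6] = [v_1,v_6] − [v_0,v_6] + [v_0,v_1].
The 21×14 boundary matrix has rank 13 and Smith normal form diag(1,1,1,1,1,1,1,1,1,1,1,1,1).

From H_k ≅ ker(∂_k) / im(∂_{k+1}) we obtain:

  H_0: rank C_0 − rank ∂_1 = 7 − 6 = 1, and the invariant factors of ∂_1 are all 1, so H_0 ≅ Z.
  H_1: rank ker ∂_1 − rank ∂_2 = (21 − 6) − 13 = 2, and the invariant factors of ∂_2 are all 1, so H_1 ≅ Z^2.
  H_2: rank ker ∂_2 − rank ∂_3 = (14 − 13) − 0 = 1, and there is no ∂_3, so H_2 ≅ Z.

H_0 = Z,  H_1 = Z^2,  H_2 = Z.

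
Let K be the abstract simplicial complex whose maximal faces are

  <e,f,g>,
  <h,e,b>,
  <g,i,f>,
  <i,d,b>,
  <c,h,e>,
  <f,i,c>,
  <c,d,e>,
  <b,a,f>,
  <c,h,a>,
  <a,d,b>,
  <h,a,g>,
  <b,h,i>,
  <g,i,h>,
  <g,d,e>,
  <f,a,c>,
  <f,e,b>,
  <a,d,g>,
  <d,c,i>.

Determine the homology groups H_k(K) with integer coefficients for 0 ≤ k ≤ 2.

Fix the vertex order a < b < c < d < e < f < g < h < i and write every simplex with vertices in increasing order. Then dim K = 2 and the simplices of K are:

  0-simplices (9): a, b, c, d, e, f, g, h, i
  1-simplices (27): ab, ac, ad, af, ag, ah, bd, be, bf, bh, bi, cd, ce, cf, ch, ci, de, dg, di, ef, eg, eh, fg, fi, gh, gi, hi
  2-simplices (18): abd, abf, acf, ach, adg, agh, bdi, bef, beh, bhi, cde, cdi, ceh, cfi, deg, efg, fgi, ghi

giving chain groups C_0 ≅ Z^9, C_1 ≅ Z^27, C_2 ≅ Z^18.

∂_1: C_1 → C_0 is given by ∂[p,q] = [q] − [p]. For instance
  ∂de = e − d.
The resulting 9×27 matrix has rank 8, and its Smith normal form has invariant factors (1,1,1,1,1,1,1,1).

Boundary ∂_2: C_2 → C_1 sends each 2-simplex [p,q,r] to [q,r] − [p,r] + [p,q]. For instance
  ∂abf = bf − af + ab,
  ∂bef = ef − bf + be.
The resulting 27×18 matrix has rank 17, and its Smith normal form has invariant factors (1,1,1,1,1,1,1,1,1,1,1,1,1,1,1,1,1).

Now H_k = ker ∂_k / im ∂_{k+1}, so:

  H_0: rank C_0 − rank ∂_1 = 9 − 8 = 1, and the invariant factors of ∂_1 are all 1, so H_0 = Z.
  H_1: rank ker ∂_1 − rank ∂_2 = (27 − 8) − 17 = 2, and the invariant factors of ∂_2 are all 1, so H_1 = Z^2.
  H_2: rank ker ∂_2 − rank ∂_3 = (18 − 17) − 0 = 1, and there is no ∂_3, so H_2 = Z.

H_0 = Z,  H_1 = Z^2,  H_2 = Z.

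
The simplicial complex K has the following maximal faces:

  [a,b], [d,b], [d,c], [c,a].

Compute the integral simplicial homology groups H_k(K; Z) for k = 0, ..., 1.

H_0 ≅ Z,  H_1 ≅ Z.

Fix the vertex order a < b < c < d and write every simplex with vertices in increasing order. Then dim K = 1 and the simplices of K are:

  0-simplices (4): a, b, c, d
  1-simplices (4): ab, ac, bd, cd

so the chain groups are C_0 ≅ Z^4, C_1 ≅ Z^4.

The boundary map ∂_1: C_1 → C_0 is given by ∂[p,q] = [q] − [p].
This gives a 4×4 integer matrix of rank 3; reducing to Smith normal form yields diagonal entries (1,1,1).

Now H_k = ker ∂_k / im ∂_{k+1}, so:

  H_0: rank C_0 − rank ∂_1 = 4 − 3 = 1, and the invariant factors of ∂_1 are all 1, so H_0 ≅ Z.
  H_1: rank ker ∂_1 − rank ∂_2 = (4 − 3) − 0 = 1, and there is no ∂_2, so H_1 ≅ Z.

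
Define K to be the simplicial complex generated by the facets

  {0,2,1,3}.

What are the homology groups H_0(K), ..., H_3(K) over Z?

H_0 ≅ Z,  H_1 = 0,  H_2 = 0,  H_3 = 0.

Fix the vertex order 0 < 1 < 2 < 3 and write every simplex with vertices in increasing order. Then dim K = 3 and the simplices of K are:

  0-simplices (4): [0], [1], [2], [3]
  1-simplices (6): [0,1], [0,2], [0,3], [1,2], [1,3], [2,3]
  2-simplices (4): [0,1,2], [0,1,3], [0,2,3], [1,2,3]
  3-simplices (1): [0,1,2,3]

giving chain groups C_0 ≅ Z^4, C_1 ≅ Z^6, C_2 ≅ Z^4, C_3 ≅ Z^1.

Boundary ∂_1: C_1 → C_0 sends each edge [p,q] (with p < q) to q − p.
As a 4×6 matrix over Z this has rank 3, with invariant factors (1,1,1).

Boundary ∂_2: C_2 → C_1 sends each 2-simplex [p,q,r] to [q,r] − [p,r] + [p,q]. For instance
  ∂[1,2,3] = [2,3] − [1,3] + [1,2],
  ∂[0,1,3] = [1,3] − [0,3] + [0,1].
The 6×4 boundary matrix has rank 3 and Smith normal form diag(1,1,1).

Boundary ∂_3: C_3 → C_2 sends each 3-simplex σ to the alternating sum Σ_i (−1)^i (σ with its i-th vertex removed). For instance
  ∂[0,1,2,3] = [1,2,3] − [0,2,3] + [0,1,3] − [0,1,2].
As a 4×1 matrix over Z this has rank 1, with invariant factors (1).

Now H_k = ker ∂_k / im ∂_{k+1}, so:

  H_0: rank C_0 − rank ∂_1 = 4 − 3 = 1, and the invariant factors of ∂_1 are all 1, so H_0 ≅ Z.
  H_1: rank ker ∂_1 − rank ∂_2 = (6 − 3) − 3 = 0, and the invariant factors of ∂_2 are all 1, so H_1 ≅ 0.
  H_2: rank ker ∂_2 − rank ∂_3 = (4 − 3) − 1 = 0, and the invariant factors of ∂_3 are all 1, so H_2 ≅ 0.
  H_3: rank ker ∂_3 − rank ∂_4 = (1 − 1) − 0 = 0, and there is no ∂_4, so H_3 ≅ 0.

(K is a triangulation of the 3-simplex.)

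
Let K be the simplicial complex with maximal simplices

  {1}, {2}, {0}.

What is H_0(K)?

We work with the vertex ordering 0 < 1 < 2. The simplices of K, each written with vertices in increasing order, are:

  0-simplices (3): [0], [1], [2]

Hence C_0 ≅ Z^3.

Reading off H_k = ker ∂_k / im ∂_{k+1}:

  H_0: rank C_0 − rank ∂_1 = 3 − 0 = 3, and there is no ∂_1, so H_0 ≅ Z^3.

H_0 = Z^3.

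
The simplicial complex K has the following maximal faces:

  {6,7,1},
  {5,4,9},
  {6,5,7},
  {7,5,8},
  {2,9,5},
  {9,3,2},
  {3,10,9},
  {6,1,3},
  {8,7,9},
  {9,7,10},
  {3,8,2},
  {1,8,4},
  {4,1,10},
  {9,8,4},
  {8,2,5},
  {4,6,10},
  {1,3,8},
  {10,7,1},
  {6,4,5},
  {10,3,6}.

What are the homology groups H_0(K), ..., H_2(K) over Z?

Order the vertices as 1 < 2 < 3 < 4 < 5 < 6 < 7 < 8 < 9 < 10. Listing each simplex with vertices in this order, K has dimension 2 with simplices:

  0-simplices (10): [1], [2], [3], [4], [5], [6], [7], [8], [9], [10]
  1-simplices (30): (30 of them)
  2-simplices (20): (20 of them)

giving chain groups C_0 ≅ Z^10, C_1 ≅ Z^30, C_2 ≅ Z^20.

Boundary ∂_1: C_1 → C_0 is given by ∂[p,q] = [q] − [p]. For instance
  ∂[2,5] = [5] − [2].
As a 10×30 matrix over Z this has rank 9, with invariant factors (1,1,1,1,1,1,1,1,1).

∂_2: C_2 → C_1 sends each 2-simplex [p,q,r] to [q,r] − [p,r] + [p,q]. For instance
  ∂[4,8,9] = [8,9] − [4,9] + [4,8],
  ∂[4,6,10] = [6,10] − [4,10] + [4,6].
As a 30×20 matrix over Z this has rank 20, with invariant factors (1,1,1,1,1,1,1,1,1,1,1,1,1,1,1,1,1,1,1,2).

Reading off H_k = ker ∂_k / im ∂_{k+1}:

  H_0: rank C_0 − rank ∂_1 = 10 − 9 = 1, and the invariant factors of ∂_1 are all 1, so H_0 ≅ Z.
  H_1: rank ker ∂_1 − rank ∂_2 = (30 − 9) − 20 = 1, and ∂_2 has invariant factor 2 > 1, so H_1 ≅ Z ⊕ Z/2Z.
  H_2: rank ker ∂_2 − rank ∂_3 = (20 − 20) − 0 = 0, and there is no ∂_3, so H_2 ≅ 0.

H_0 = Z,  H_1 = Z ⊕ Z/2Z,  H_2 = 0.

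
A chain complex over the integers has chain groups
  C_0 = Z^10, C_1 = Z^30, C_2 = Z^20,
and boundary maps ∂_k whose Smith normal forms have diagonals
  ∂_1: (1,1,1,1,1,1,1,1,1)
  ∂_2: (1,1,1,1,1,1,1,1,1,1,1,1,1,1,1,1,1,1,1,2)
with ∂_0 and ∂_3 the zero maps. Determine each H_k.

H_0 ≅ Z,  H_1 ≅ Z × Z/2,  H_2 = 0.

H_0: b_0 = 10 − 0 − 9 = 1; torsion from ∂_1 factors > 1: none. So H_0 ≅ Z.
H_1: b_1 = 30 − 9 − 20 = 1; torsion from ∂_2 factors > 1: [2]. So H_1 ≅ Z × Z/2.
H_2: b_2 = 20 − 20 − 0 = 0; torsion from ∂_3 factors > 1: none. So H_2 ≅ 0.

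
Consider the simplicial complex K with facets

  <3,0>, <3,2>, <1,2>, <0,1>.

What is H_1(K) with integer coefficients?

H_1 = Z.

Fix the vertex order 0 < 1 < 2 < 3 and write every simplex with vertices in increasing order. Then dim K = 1 and the simplices of K are:

  0-simplices (4): [0], [1], [2], [3]
  1-simplices (4): [0,1], [0,3], [1,2], [2,3]

giving chain groups C_0 ≅ Z^4, C_1 ≅ Z^4.

The boundary map ∂_1: C_1 → C_0 sends each edge [p,q] (with p < q) to q − p.
The 4×4 boundary matrix has rank 3 and Smith normal form diag(1,1,1).

Reading off H_k = ker ∂_k / im ∂_{k+1}:

  H_1: rank ker ∂_1 − rank ∂_2 = (4 − 3) − 0 = 1, and there is no ∂_2, so H_1 ≅ Z.

(K is a triangulation of the circle S^1.)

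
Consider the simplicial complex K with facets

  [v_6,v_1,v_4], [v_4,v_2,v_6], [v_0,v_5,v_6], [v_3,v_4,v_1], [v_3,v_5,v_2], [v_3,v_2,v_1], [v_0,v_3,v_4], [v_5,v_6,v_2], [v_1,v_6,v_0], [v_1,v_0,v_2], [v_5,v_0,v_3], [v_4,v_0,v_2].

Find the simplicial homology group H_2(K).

H_2 = 0.

Fix the vertex order v_0 < v_1 < v_2 < v_3 < v_4 < v_5 < v_6 and write every simplex with vertices in increasing order. Then dim K = 2 and the simplices of K are:

  0-simplices (7): [v_0], [v_1], [v_2], [v_3], [v_4], [v_5], [v_6]
  1-simplices (18): (18 of them)
  2-simplices (12): (12 of them)

so the chain groups are C_0 ≅ Z^7, C_1 ≅ Z^18, C_2 ≅ Z^12.

The boundary map ∂_1: C_1 → C_0 sends each edge [p,q] (with p < q) to q − p.
This gives a 7×18 integer matrix of rank 6; reducing to Smith normal form yields diagonal entries (1,1,1,1,1,1).

Boundary ∂_2: C_2 → C_1 sends each 2-simplex [p,q,r] to [q,r] − [p,r] + [p,q]. For instance
  ∂[v_2,v_5,v_6] = [v_5,v_6] − [v_2,v_6] + [v_2,v_5],
  ∂[v_1,v_3,v_4] = [v_3,v_4] − [v_1,v_4] + [v_1,v_3].
As a 18×12 matrix over Z this has rank 12, with invariant factors (1,1,1,1,1,1,1,1,1,1,1,2).

Reading off H_k = ker ∂_k / im ∂_{k+1}:

  H_2: rank ker ∂_2 − rank ∂_3 = (12 − 12) − 0 = 0, and there is no ∂_3, so H_2 ≅ 0.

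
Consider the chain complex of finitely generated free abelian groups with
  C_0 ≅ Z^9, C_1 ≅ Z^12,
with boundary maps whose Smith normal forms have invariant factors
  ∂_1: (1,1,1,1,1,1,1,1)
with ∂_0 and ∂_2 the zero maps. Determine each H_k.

H_0 ≅ Z,  H_1 ≅ Z^4.

H_0: b_0 = 9 − 0 − 8 = 1; torsion from ∂_1 factors > 1: none. So H_0 ≅ Z.
H_1: b_1 = 12 − 8 − 0 = 4; torsion from ∂_2 factors > 1: none. So H_1 ≅ Z^4.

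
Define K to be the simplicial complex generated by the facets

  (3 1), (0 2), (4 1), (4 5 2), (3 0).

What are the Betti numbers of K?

Fix the vertex order 0 < 1 < 2 < 3 < 4 < 5 and write every simplex with vertices in increasing order. Then dim K = 2 and the simplices of K are:

  0-simplices (6): [0], [1], [2], [3], [4], [5]
  1-simplices (7): [0,2], [0,3], [1,3], [1,4], [2,4], [2,5], [4,5]
  2-simplices (1): [2,4,5]

so the chain groups are C_0 ≅ Z^6, C_1 ≅ Z^7, C_2 ≅ Z^1.

Boundary ∂_1: C_1 → C_0 sends each edge [p,q] (with p < q) to q − p.
As a 6×7 matrix over Z this has rank 5, with invariant factors (1,1,1,1,1).

Boundary ∂_2: C_2 → C_1 acts by ∂[p,q,r] = [q,r] − [p,r] + [p,q]. For instance
  ∂[2,4,5] = [4,5] − [2,5] + [2,4].
This gives a 7×1 integer matrix of rank 1; reducing to Smith normal form yields diagonal entries (1).

From H_k ≅ ker(∂_k) / im(∂_{k+1}) we obtain:

  H_0: rank C_0 − rank ∂_1 = 6 − 5 = 1, and the invariant factors of ∂_1 are all 1, so H_0 = Z.
  H_1: rank ker ∂_1 − rank ∂_2 = (7 − 5) − 1 = 1, and the invariant factors of ∂_2 are all 1, so H_1 = Z.
  H_2: rank ker ∂_2 − rank ∂_3 = (1 − 1) − 0 = 0, and there is no ∂_3, so H_2 = 0.

Hence the Betti numbers are b_0 = 1, b_1 = 1, b_2 = 0.

b_0 = 1, b_1 = 1, b_2 = 0.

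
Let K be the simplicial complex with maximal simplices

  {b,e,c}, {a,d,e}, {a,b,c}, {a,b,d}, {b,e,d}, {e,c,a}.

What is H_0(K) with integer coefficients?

H_0 = Z.

We work with the vertex ordering a < b < c < d < e. The simplices of K, each written with vertices in increasing order, are:

  0-simplices (5): a, b, c, d, e
  1-simplices (9): ab, ac, ad, ae, bc, bd, be, ce, de
  2-simplices (6): abc, abd, ace, ade, bce, bde

so the chain groups are C_0 ≅ Z^5, C_1 ≅ Z^9, C_2 ≅ Z^6.

∂_1: C_1 → C_0 sends each edge [p,q] (with p < q) to q − p.
This gives a 5×9 integer matrix of rank 4; reducing to Smith normal form yields diagonal entries (1,1,1,1).

∂_2: C_2 → C_1 maps a triangle to the signed sum of its edges. For instance
  ∂abc = bc − ac + ab,
  ∂ace = ce − ae + ac.
As a 9×6 matrix over Z this has rank 5, with invariant factors (1,1,1,1,1).

From H_k ≅ ker(∂_k) / im(∂_{k+1}) we obtain:

  H_0: rank C_0 − rank ∂_1 = 5 − 4 = 1, and the invariant factors of ∂_1 are all 1, so H_0 = Z.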